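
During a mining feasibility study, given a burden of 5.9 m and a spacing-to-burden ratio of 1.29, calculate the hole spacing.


7.611 m

Spacing = burden * ratio
= 5.9 * 1.29
= 7.611 m


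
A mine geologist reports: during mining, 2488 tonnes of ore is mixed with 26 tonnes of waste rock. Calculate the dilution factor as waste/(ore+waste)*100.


Total material = ore + waste
= 2488 + 26 = 2514 tonnes
Dilution = waste / total * 100
= 26 / 2514 * 100
= 0.01034208433 * 100
= 1.0342%

1.0342%


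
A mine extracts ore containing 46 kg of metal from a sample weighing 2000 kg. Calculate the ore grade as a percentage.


2.3%

Ore grade = (metal mass / ore mass) * 100
= (46 / 2000) * 100
= 0.023 * 100
= 2.3%


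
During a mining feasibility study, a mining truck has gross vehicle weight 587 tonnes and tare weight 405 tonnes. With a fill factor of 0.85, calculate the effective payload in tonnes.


154.7 tonnes

Maximum payload = gross - tare
= 587 - 405 = 182 tonnes
Effective payload = max payload * fill factor
= 182 * 0.85
= 154.7 tonnes


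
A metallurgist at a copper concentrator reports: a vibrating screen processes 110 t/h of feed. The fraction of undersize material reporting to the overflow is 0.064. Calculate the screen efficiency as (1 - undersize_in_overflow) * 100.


Screen efficiency = (1 - fraction of undersize in overflow) * 100
= (1 - 0.064) * 100
= 0.936 * 100
= 93.6%

93.6%


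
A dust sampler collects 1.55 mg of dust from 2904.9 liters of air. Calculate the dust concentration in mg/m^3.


Convert liters to m^3: 1 m^3 = 1000 L
Concentration = mass / volume * 1000
= 1.55 / 2904.9 * 1000
= 0.0005335811904 * 1000
= 0.5336 mg/m^3

0.5336 mg/m^3


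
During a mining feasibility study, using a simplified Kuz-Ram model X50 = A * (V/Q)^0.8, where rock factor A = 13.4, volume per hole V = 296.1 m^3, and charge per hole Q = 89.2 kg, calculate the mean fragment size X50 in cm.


34.9916 cm

Compute V/Q:
V/Q = 296.1 / 89.2 = 3.319506726
Raise to the power 0.8:
(V/Q)^0.8 = 3.319506726^0.8 = 2.611312468
Multiply by A:
X50 = 13.4 * 2.611312468
= 34.9916 cm


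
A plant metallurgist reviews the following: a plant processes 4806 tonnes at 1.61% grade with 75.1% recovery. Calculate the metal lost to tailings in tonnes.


19.2668 tonnes

Total metal in feed:
= 4806 * 1.61 / 100 = 77.3766 tonnes
Metal recovered:
= 77.3766 * 75.1 / 100 = 58.1098266 tonnes
Metal lost to tailings:
= 77.3766 - 58.1098266
= 19.2668 tonnes


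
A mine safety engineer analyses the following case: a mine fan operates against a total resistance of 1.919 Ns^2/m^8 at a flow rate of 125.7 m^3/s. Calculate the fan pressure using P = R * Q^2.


30321.1403 Pa

Compute Q^2:
Q^2 = 125.7^2 = 15800.49
Compute pressure:
P = R * Q^2 = 1.919 * 15800.49
= 30321.1403 Pa


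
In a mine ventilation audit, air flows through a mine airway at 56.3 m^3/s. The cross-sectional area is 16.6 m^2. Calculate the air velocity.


Velocity = flow rate / cross-sectional area
= 56.3 / 16.6
= 3.3916 m/s

3.3916 m/s


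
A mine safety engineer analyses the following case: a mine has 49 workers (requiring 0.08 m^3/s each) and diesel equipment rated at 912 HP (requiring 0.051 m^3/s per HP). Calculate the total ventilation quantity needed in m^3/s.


50.432 m^3/s

Airflow for workers:
Q_people = 49 * 0.08 = 3.92 m^3/s
Airflow for diesel equipment:
Q_diesel = 912 * 0.051 = 46.512 m^3/s
Total ventilation:
Q_total = 3.92 + 46.512
= 50.432 m^3/s


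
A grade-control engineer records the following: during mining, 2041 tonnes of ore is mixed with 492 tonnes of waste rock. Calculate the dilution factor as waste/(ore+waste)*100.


19.4236%

Total material = ore + waste
= 2041 + 492 = 2533 tonnes
Dilution = waste / total * 100
= 492 / 2533 * 100
= 0.1942360837 * 100
= 19.4236%


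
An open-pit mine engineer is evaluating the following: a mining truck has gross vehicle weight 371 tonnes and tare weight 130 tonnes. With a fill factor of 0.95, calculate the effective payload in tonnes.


228.95 tonnes

Maximum payload = gross - tare
= 371 - 130 = 241 tonnes
Effective payload = max payload * fill factor
= 241 * 0.95
= 228.95 tonnes


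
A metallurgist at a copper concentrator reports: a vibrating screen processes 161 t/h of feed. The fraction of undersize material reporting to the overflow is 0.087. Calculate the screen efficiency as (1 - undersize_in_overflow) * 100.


91.3%

Screen efficiency = (1 - fraction of undersize in overflow) * 100
= (1 - 0.087) * 100
= 0.913 * 100
= 91.3%


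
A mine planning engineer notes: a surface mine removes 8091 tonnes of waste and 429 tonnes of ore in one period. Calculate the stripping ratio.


Stripping ratio = waste tonnage / ore tonnage
= 8091 / 429
= 18.8601

18.8601


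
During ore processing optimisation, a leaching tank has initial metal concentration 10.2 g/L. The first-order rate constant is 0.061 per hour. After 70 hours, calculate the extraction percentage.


Compute the exponent:
-k * t = -0.061 * 70 = -4.27
Remaining concentration:
C = 10.2 * exp(-4.27)
= 10.2 * 0.01398178315
= 0.1426141882 g/L
Extracted = 10.2 - 0.1426141882 = 10.05738581 g/L
Extraction % = 10.05738581 / 10.2 * 100
= 98.6018%

98.6018%


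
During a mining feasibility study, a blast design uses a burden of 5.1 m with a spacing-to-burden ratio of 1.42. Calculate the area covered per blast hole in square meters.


First, find the spacing:
Spacing = burden * ratio = 5.1 * 1.42
= 7.242 m
Then, calculate the area:
Area = burden * spacing = 5.1 * 7.242
= 36.9342 m^2

36.9342 m^2


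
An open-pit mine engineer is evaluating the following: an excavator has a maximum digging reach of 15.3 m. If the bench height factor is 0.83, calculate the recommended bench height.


12.699 m

Bench height = reach * factor
= 15.3 * 0.83
= 12.699 m


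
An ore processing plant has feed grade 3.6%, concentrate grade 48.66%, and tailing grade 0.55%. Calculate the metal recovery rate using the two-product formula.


85.6908%

Using the two-product formula:
R = 100 * c * (f - t) / (f * (c - t))
Numerator = 100 * 48.66 * (3.6 - 0.55)
= 100 * 48.66 * 3.05
= 14841.3
Denominator = 3.6 * (48.66 - 0.55)
= 3.6 * 48.11
= 173.196
R = 14841.3 / 173.196
= 85.6908%


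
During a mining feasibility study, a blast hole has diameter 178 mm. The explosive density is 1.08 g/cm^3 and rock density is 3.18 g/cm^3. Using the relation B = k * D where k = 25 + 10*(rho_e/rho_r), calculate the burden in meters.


First, compute k:
rho_e / rho_r = 1.08 / 3.18 = 0.3396226415
k = 25 + 10 * 0.3396226415 = 28.39622642
Then, compute burden:
B = k * D / 1000 = 28.39622642 * 178 / 1000
= 5054.528302 / 1000
= 5.0545 m

5.0545 m


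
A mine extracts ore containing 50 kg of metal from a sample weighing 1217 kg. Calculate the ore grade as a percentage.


Ore grade = (metal mass / ore mass) * 100
= (50 / 1217) * 100
= 0.04108463435 * 100
= 4.1085%

4.1085%


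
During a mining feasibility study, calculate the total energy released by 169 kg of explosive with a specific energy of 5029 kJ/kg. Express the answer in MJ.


Energy = mass * specific_energy / 1000
= 169 * 5029 / 1000
= 849901 / 1000
= 849.901 MJ

849.901 MJ


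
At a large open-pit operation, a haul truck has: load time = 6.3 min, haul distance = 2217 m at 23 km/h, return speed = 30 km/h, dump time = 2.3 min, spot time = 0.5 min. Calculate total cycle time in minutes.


19.3175 min

Convert haul speed to m/min: 23 * 1000/60 = 383.3333333 m/min
Haul time = 2217 / 383.3333333 = 5.783478261 min
Convert return speed to m/min: 30 * 1000/60 = 500 m/min
Return time = 2217 / 500 = 4.434 min
Total cycle time:
= 6.3 + 5.783478261 + 2.3 + 4.434 + 0.5
= 19.3175 min


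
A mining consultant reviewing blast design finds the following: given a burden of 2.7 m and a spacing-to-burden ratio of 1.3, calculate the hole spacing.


3.51 m

Spacing = burden * ratio
= 2.7 * 1.3
= 3.51 m


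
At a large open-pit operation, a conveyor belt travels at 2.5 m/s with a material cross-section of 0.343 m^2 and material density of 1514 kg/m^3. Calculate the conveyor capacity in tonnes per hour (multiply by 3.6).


4673.718 t/h

Volumetric flow = speed * area
= 2.5 * 0.343 = 0.8575 m^3/s
Mass flow = volumetric * density
= 0.8575 * 1514 = 1298.255 kg/s
Convert to t/h: multiply by 3.6
Capacity = 1298.255 * 3.6
= 4673.718 t/h


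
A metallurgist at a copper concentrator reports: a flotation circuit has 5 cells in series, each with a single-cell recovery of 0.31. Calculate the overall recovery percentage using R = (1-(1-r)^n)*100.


Complement of single-cell recovery:
1 - r = 1 - 0.31 = 0.69
Raise to power n:
(1 - r)^5 = 0.69^5 = 0.1564031349
Overall recovery:
R = (1 - 0.1564031349) * 100
= 84.3597%

84.3597%


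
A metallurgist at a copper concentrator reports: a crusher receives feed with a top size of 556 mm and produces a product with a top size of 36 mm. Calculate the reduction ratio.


Reduction ratio = feed size / product size
= 556 / 36
= 15.4444

15.4444


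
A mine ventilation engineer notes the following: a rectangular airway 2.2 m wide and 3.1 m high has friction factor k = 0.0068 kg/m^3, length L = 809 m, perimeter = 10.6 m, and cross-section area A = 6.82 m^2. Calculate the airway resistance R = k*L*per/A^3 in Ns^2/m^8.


0.1838 Ns^2/m^8

Compute the numerator:
k * L * per = 0.0068 * 809 * 10.6
= 58.31272
Compute the denominator:
A^3 = 6.82^3 = 317.214568
Resistance:
R = 58.31272 / 317.214568
= 0.1838 Ns^2/m^8


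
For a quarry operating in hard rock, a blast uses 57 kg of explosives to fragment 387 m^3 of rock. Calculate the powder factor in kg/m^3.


0.1473 kg/m^3

Powder factor = explosive mass / rock volume
= 57 / 387
= 0.1473 kg/m^3


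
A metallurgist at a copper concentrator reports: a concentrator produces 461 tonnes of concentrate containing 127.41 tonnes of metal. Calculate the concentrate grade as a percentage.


27.6377%

Grade = (metal in concentrate / concentrate mass) * 100
= (127.41 / 461) * 100
= 0.2763774403 * 100
= 27.6377%


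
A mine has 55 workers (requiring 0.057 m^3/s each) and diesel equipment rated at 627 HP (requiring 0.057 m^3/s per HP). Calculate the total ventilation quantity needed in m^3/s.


Airflow for workers:
Q_people = 55 * 0.057 = 3.135 m^3/s
Airflow for diesel equipment:
Q_diesel = 627 * 0.057 = 35.739 m^3/s
Total ventilation:
Q_total = 3.135 + 35.739
= 38.874 m^3/s

38.874 m^3/s


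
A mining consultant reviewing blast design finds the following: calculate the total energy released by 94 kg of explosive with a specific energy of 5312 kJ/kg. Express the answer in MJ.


499.328 MJ

Energy = mass * specific_energy / 1000
= 94 * 5312 / 1000
= 499328 / 1000
= 499.328 MJ


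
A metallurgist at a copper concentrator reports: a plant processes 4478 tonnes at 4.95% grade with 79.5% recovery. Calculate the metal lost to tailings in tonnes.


45.4405 tonnes

Total metal in feed:
= 4478 * 4.95 / 100 = 221.661 tonnes
Metal recovered:
= 221.661 * 79.5 / 100 = 176.220495 tonnes
Metal lost to tailings:
= 221.661 - 176.220495
= 45.4405 tonnes


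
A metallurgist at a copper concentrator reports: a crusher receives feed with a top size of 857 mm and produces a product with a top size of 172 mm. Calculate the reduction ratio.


Reduction ratio = feed size / product size
= 857 / 172
= 4.9826

4.9826


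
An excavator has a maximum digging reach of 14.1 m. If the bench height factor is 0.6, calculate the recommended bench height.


Bench height = reach * factor
= 14.1 * 0.6
= 8.46 m

8.46 m


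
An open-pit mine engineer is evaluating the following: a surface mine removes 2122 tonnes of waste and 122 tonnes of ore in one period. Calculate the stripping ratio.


Stripping ratio = waste tonnage / ore tonnage
= 2122 / 122
= 17.3934

17.3934


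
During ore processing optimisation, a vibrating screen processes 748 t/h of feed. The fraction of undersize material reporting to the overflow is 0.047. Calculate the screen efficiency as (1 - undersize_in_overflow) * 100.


Screen efficiency = (1 - fraction of undersize in overflow) * 100
= (1 - 0.047) * 100
= 0.953 * 100
= 95.3%

95.3%


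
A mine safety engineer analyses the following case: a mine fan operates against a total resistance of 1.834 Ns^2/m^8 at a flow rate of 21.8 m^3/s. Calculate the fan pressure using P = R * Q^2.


Compute Q^2:
Q^2 = 21.8^2 = 475.24
Compute pressure:
P = R * Q^2 = 1.834 * 475.24
= 871.5902 Pa

871.5902 Pa


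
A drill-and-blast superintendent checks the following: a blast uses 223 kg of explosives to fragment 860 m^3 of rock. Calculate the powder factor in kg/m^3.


0.2593 kg/m^3

Powder factor = explosive mass / rock volume
= 223 / 860
= 0.2593 kg/m^3


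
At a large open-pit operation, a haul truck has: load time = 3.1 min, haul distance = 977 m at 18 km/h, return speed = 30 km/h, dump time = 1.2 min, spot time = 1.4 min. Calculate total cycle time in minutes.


10.9107 min

Convert haul speed to m/min: 18 * 1000/60 = 300 m/min
Haul time = 977 / 300 = 3.256666667 min
Convert return speed to m/min: 30 * 1000/60 = 500 m/min
Return time = 977 / 500 = 1.954 min
Total cycle time:
= 3.1 + 3.256666667 + 1.2 + 1.954 + 1.4
= 10.9107 min


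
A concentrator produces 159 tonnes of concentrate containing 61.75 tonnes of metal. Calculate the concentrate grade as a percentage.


Grade = (metal in concentrate / concentrate mass) * 100
= (61.75 / 159) * 100
= 0.3883647799 * 100
= 38.8365%

38.8365%


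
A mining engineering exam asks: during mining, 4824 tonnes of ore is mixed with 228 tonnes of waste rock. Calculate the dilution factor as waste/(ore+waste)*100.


Total material = ore + waste
= 4824 + 228 = 5052 tonnes
Dilution = waste / total * 100
= 228 / 5052 * 100
= 0.04513064133 * 100
= 4.5131%

4.5131%


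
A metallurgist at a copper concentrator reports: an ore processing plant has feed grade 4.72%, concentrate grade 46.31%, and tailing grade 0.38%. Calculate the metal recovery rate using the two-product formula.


92.7099%

Using the two-product formula:
R = 100 * c * (f - t) / (f * (c - t))
Numerator = 100 * 46.31 * (4.72 - 0.38)
= 100 * 46.31 * 4.34
= 20098.54
Denominator = 4.72 * (46.31 - 0.38)
= 4.72 * 45.93
= 216.7896
R = 20098.54 / 216.7896
= 92.7099%


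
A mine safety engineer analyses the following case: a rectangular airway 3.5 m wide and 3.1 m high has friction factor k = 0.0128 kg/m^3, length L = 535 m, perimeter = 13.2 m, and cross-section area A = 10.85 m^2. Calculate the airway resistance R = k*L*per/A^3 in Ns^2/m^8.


0.0708 Ns^2/m^8

Compute the numerator:
k * L * per = 0.0128 * 535 * 13.2
= 90.3936
Compute the denominator:
A^3 = 10.85^3 = 1277.289125
Resistance:
R = 90.3936 / 1277.289125
= 0.0708 Ns^2/m^8


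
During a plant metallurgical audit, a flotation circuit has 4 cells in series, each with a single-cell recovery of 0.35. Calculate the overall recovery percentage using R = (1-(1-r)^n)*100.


82.1494%

Complement of single-cell recovery:
1 - r = 1 - 0.35 = 0.65
Raise to power n:
(1 - r)^4 = 0.65^4 = 0.17850625
Overall recovery:
R = (1 - 0.17850625) * 100
= 82.1494%


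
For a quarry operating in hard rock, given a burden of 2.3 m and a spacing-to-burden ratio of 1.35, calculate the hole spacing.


3.105 m

Spacing = burden * ratio
= 2.3 * 1.35
= 3.105 m


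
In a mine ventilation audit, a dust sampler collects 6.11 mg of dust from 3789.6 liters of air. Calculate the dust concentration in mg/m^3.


Convert liters to m^3: 1 m^3 = 1000 L
Concentration = mass / volume * 1000
= 6.11 / 3789.6 * 1000
= 0.001612307368 * 1000
= 1.6123 mg/m^3

1.6123 mg/m^3


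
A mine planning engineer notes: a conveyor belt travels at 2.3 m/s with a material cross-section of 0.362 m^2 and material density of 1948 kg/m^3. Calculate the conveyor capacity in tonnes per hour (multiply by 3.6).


Volumetric flow = speed * area
= 2.3 * 0.362 = 0.8326 m^3/s
Mass flow = volumetric * density
= 0.8326 * 1948 = 1621.9048 kg/s
Convert to t/h: multiply by 3.6
Capacity = 1621.9048 * 3.6
= 5838.8573 t/h

5838.8573 t/h


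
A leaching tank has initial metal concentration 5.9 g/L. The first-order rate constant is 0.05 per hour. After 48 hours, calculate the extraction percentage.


90.9282%

Compute the exponent:
-k * t = -0.05 * 48 = -2.4
Remaining concentration:
C = 5.9 * exp(-2.4)
= 5.9 * 0.09071795329
= 0.5352359244 g/L
Extracted = 5.9 - 0.5352359244 = 5.364764076 g/L
Extraction % = 5.364764076 / 5.9 * 100
= 90.9282%


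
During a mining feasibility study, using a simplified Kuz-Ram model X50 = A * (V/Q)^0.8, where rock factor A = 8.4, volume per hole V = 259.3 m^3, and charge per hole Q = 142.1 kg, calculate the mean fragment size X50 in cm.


Compute V/Q:
V/Q = 259.3 / 142.1 = 1.824771288
Raise to the power 0.8:
(V/Q)^0.8 = 1.824771288^0.8 = 1.617956165
Multiply by A:
X50 = 8.4 * 1.617956165
= 13.5908 cm

13.5908 cm


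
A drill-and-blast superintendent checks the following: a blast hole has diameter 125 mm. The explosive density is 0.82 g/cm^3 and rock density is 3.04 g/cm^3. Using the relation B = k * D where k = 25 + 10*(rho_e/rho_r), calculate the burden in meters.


3.4622 m

First, compute k:
rho_e / rho_r = 0.82 / 3.04 = 0.2697368421
k = 25 + 10 * 0.2697368421 = 27.69736842
Then, compute burden:
B = k * D / 1000 = 27.69736842 * 125 / 1000
= 3462.171053 / 1000
= 3.4622 m


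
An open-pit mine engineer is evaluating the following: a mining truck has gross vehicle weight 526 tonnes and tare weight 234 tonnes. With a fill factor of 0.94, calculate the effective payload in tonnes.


Maximum payload = gross - tare
= 526 - 234 = 292 tonnes
Effective payload = max payload * fill factor
= 292 * 0.94
= 274.48 tonnes

274.48 tonnes


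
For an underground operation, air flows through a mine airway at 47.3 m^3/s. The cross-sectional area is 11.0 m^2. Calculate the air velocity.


4.3 m/s

Velocity = flow rate / cross-sectional area
= 47.3 / 11.0
= 4.3 m/s


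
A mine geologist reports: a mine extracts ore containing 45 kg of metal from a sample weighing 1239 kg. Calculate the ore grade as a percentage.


3.632%

Ore grade = (metal mass / ore mass) * 100
= (45 / 1239) * 100
= 0.03631961259 * 100
= 3.632%


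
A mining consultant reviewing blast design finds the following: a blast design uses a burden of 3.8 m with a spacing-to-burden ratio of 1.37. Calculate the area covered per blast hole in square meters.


First, find the spacing:
Spacing = burden * ratio = 3.8 * 1.37
= 5.206 m
Then, calculate the area:
Area = burden * spacing = 3.8 * 5.206
= 19.7828 m^2

19.7828 m^2


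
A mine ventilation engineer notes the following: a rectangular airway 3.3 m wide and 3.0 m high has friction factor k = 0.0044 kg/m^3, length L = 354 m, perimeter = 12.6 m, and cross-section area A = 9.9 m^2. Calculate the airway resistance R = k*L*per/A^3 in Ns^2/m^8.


Compute the numerator:
k * L * per = 0.0044 * 354 * 12.6
= 19.62576
Compute the denominator:
A^3 = 9.9^3 = 970.299
Resistance:
R = 19.62576 / 970.299
= 0.0202 Ns^2/m^8

0.0202 Ns^2/m^8


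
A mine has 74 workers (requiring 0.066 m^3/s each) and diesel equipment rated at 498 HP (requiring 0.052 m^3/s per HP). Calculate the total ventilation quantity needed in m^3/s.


30.78 m^3/s

Airflow for workers:
Q_people = 74 * 0.066 = 4.884 m^3/s
Airflow for diesel equipment:
Q_diesel = 498 * 0.052 = 25.896 m^3/s
Total ventilation:
Q_total = 4.884 + 25.896
= 30.78 m^3/s


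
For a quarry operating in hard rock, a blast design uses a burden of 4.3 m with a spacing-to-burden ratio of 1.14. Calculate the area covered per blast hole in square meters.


First, find the spacing:
Spacing = burden * ratio = 4.3 * 1.14
= 4.902 m
Then, calculate the area:
Area = burden * spacing = 4.3 * 4.902
= 21.0786 m^2

21.0786 m^2


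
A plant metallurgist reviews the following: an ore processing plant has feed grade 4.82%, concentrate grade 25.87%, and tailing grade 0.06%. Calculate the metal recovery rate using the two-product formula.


98.9848%

Using the two-product formula:
R = 100 * c * (f - t) / (f * (c - t))
Numerator = 100 * 25.87 * (4.82 - 0.06)
= 100 * 25.87 * 4.76
= 12314.12
Denominator = 4.82 * (25.87 - 0.06)
= 4.82 * 25.81
= 124.4042
R = 12314.12 / 124.4042
= 98.9848%


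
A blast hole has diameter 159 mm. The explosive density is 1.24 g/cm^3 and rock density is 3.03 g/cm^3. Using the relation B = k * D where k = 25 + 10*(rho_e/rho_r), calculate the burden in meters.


4.6257 m

First, compute k:
rho_e / rho_r = 1.24 / 3.03 = 0.4092409241
k = 25 + 10 * 0.4092409241 = 29.09240924
Then, compute burden:
B = k * D / 1000 = 29.09240924 * 159 / 1000
= 4625.693069 / 1000
= 4.6257 m


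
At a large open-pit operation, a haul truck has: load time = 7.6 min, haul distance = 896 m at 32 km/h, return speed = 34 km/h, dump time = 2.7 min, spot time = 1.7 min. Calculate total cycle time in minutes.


15.2612 min

Convert haul speed to m/min: 32 * 1000/60 = 533.3333333 m/min
Haul time = 896 / 533.3333333 = 1.68 min
Convert return speed to m/min: 34 * 1000/60 = 566.6666667 m/min
Return time = 896 / 566.6666667 = 1.581176471 min
Total cycle time:
= 7.6 + 1.68 + 2.7 + 1.581176471 + 1.7
= 15.2612 min


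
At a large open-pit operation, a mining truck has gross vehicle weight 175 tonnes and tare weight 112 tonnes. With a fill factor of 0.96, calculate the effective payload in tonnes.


Maximum payload = gross - tare
= 175 - 112 = 63 tonnes
Effective payload = max payload * fill factor
= 63 * 0.96
= 60.48 tonnes

60.48 tonnes


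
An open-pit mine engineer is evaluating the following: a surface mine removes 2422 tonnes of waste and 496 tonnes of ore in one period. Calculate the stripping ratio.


4.8831

Stripping ratio = waste tonnage / ore tonnage
= 2422 / 496
= 4.8831


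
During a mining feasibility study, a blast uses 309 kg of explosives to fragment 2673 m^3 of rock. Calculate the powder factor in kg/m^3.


0.1156 kg/m^3

Powder factor = explosive mass / rock volume
= 309 / 2673
= 0.1156 kg/m^3


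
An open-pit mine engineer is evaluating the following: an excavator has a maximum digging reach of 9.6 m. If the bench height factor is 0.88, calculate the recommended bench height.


8.448 m

Bench height = reach * factor
= 9.6 * 0.88
= 8.448 m


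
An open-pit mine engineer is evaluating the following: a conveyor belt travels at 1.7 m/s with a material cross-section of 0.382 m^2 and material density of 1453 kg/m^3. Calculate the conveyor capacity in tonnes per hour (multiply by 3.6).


3396.8815 t/h

Volumetric flow = speed * area
= 1.7 * 0.382 = 0.6494 m^3/s
Mass flow = volumetric * density
= 0.6494 * 1453 = 943.5782 kg/s
Convert to t/h: multiply by 3.6
Capacity = 943.5782 * 3.6
= 3396.8815 t/h


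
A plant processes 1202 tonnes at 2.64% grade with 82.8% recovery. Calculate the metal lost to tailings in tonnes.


5.458 tonnes

Total metal in feed:
= 1202 * 2.64 / 100 = 31.7328 tonnes
Metal recovered:
= 31.7328 * 82.8 / 100 = 26.2747584 tonnes
Metal lost to tailings:
= 31.7328 - 26.2747584
= 5.458 tonnes


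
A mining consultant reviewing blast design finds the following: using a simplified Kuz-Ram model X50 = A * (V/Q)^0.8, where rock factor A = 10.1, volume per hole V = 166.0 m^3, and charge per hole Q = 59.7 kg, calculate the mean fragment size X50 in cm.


Compute V/Q:
V/Q = 166.0 / 59.7 = 2.780569514
Raise to the power 0.8:
(V/Q)^0.8 = 2.780569514^0.8 = 2.266245765
Multiply by A:
X50 = 10.1 * 2.266245765
= 22.8891 cm

22.8891 cm


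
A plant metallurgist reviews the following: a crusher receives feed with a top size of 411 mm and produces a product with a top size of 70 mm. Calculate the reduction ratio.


Reduction ratio = feed size / product size
= 411 / 70
= 5.8714

5.8714


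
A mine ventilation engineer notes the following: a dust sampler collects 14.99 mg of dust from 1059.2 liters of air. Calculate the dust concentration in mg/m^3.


14.1522 mg/m^3

Convert liters to m^3: 1 m^3 = 1000 L
Concentration = mass / volume * 1000
= 14.99 / 1059.2 * 1000
= 0.01415219033 * 1000
= 14.1522 mg/m^3


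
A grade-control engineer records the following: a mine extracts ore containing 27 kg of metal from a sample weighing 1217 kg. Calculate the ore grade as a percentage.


2.2186%

Ore grade = (metal mass / ore mass) * 100
= (27 / 1217) * 100
= 0.02218570255 * 100
= 2.2186%


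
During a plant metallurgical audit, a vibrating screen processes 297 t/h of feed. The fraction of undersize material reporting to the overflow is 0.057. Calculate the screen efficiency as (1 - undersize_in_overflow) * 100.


Screen efficiency = (1 - fraction of undersize in overflow) * 100
= (1 - 0.057) * 100
= 0.943 * 100
= 94.3%

94.3%


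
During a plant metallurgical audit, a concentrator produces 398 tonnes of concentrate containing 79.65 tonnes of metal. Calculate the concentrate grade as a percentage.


20.0126%

Grade = (metal in concentrate / concentrate mass) * 100
= (79.65 / 398) * 100
= 0.2001256281 * 100
= 20.0126%


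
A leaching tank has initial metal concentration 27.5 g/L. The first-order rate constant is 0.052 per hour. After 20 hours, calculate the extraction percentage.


64.6545%

Compute the exponent:
-k * t = -0.052 * 20 = -1.04
Remaining concentration:
C = 27.5 * exp(-1.04)
= 27.5 * 0.353454682
= 9.720003754 g/L
Extracted = 27.5 - 9.720003754 = 17.77999625 g/L
Extraction % = 17.77999625 / 27.5 * 100
= 64.6545%


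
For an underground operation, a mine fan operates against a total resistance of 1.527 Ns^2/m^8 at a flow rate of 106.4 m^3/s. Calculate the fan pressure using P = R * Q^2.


Compute Q^2:
Q^2 = 106.4^2 = 11320.96
Compute pressure:
P = R * Q^2 = 1.527 * 11320.96
= 17287.1059 Pa

17287.1059 Pa


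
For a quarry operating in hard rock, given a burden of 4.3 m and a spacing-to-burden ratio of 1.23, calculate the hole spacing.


Spacing = burden * ratio
= 4.3 * 1.23
= 5.289 m

5.289 m


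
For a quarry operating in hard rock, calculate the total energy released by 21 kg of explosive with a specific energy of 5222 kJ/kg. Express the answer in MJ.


Energy = mass * specific_energy / 1000
= 21 * 5222 / 1000
= 109662 / 1000
= 109.662 MJ

109.662 MJ


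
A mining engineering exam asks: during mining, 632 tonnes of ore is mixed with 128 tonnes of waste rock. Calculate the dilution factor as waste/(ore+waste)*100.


Total material = ore + waste
= 632 + 128 = 760 tonnes
Dilution = waste / total * 100
= 128 / 760 * 100
= 0.1684210526 * 100
= 16.8421%

16.8421%


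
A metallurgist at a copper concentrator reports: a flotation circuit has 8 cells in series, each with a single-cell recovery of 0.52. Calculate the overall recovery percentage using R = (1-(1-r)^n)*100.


Complement of single-cell recovery:
1 - r = 1 - 0.52 = 0.48
Raise to power n:
(1 - r)^8 = 0.48^8 = 0.002817928043
Overall recovery:
R = (1 - 0.002817928043) * 100
= 99.7182%

99.7182%


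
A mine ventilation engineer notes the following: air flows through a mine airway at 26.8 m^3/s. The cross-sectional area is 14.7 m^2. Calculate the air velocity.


1.8231 m/s

Velocity = flow rate / cross-sectional area
= 26.8 / 14.7
= 1.8231 m/s


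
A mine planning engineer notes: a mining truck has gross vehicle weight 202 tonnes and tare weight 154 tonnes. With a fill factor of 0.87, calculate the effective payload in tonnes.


Maximum payload = gross - tare
= 202 - 154 = 48 tonnes
Effective payload = max payload * fill factor
= 48 * 0.87
= 41.76 tonnes

41.76 tonnes


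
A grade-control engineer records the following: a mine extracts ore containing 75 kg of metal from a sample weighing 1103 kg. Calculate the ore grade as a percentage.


6.7996%

Ore grade = (metal mass / ore mass) * 100
= (75 / 1103) * 100
= 0.06799637353 * 100
= 6.7996%


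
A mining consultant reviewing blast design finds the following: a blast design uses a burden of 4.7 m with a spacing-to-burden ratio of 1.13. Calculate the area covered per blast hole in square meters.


24.9617 m^2

First, find the spacing:
Spacing = burden * ratio = 4.7 * 1.13
= 5.311 m
Then, calculate the area:
Area = burden * spacing = 4.7 * 5.311
= 24.9617 m^2


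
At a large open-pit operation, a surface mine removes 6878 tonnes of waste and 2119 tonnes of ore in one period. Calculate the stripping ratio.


3.2459

Stripping ratio = waste tonnage / ore tonnage
= 6878 / 2119
= 3.2459


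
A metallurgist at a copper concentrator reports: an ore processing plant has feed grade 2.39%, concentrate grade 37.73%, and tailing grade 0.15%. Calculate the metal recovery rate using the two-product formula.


94.0979%

Using the two-product formula:
R = 100 * c * (f - t) / (f * (c - t))
Numerator = 100 * 37.73 * (2.39 - 0.15)
= 100 * 37.73 * 2.24
= 8451.52
Denominator = 2.39 * (37.73 - 0.15)
= 2.39 * 37.58
= 89.8162
R = 8451.52 / 89.8162
= 94.0979%


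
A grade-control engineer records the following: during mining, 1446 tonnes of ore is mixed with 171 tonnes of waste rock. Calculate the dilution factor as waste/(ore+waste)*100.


10.5751%

Total material = ore + waste
= 1446 + 171 = 1617 tonnes
Dilution = waste / total * 100
= 171 / 1617 * 100
= 0.1057513915 * 100
= 10.5751%


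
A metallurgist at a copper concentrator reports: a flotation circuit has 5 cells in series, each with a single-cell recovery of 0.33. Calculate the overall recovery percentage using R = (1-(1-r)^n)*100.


86.4987%

Complement of single-cell recovery:
1 - r = 1 - 0.33 = 0.67
Raise to power n:
(1 - r)^5 = 0.67^5 = 0.1350125107
Overall recovery:
R = (1 - 0.1350125107) * 100
= 86.4987%


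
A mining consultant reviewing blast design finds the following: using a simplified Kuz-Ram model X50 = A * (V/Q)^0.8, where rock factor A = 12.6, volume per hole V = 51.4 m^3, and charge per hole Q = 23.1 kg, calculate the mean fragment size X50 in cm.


23.8919 cm

Compute V/Q:
V/Q = 51.4 / 23.1 = 2.225108225
Raise to the power 0.8:
(V/Q)^0.8 = 2.225108225^0.8 = 1.896185893
Multiply by A:
X50 = 12.6 * 1.896185893
= 23.8919 cm


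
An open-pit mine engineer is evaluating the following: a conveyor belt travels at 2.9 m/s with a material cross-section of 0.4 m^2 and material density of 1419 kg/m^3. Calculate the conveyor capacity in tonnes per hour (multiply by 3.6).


Volumetric flow = speed * area
= 2.9 * 0.4 = 1.16 m^3/s
Mass flow = volumetric * density
= 1.16 * 1419 = 1646.04 kg/s
Convert to t/h: multiply by 3.6
Capacity = 1646.04 * 3.6
= 5925.744 t/h

5925.744 t/h


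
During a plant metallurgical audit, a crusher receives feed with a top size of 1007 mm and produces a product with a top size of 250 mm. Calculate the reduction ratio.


4.028

Reduction ratio = feed size / product size
= 1007 / 250
= 4.028


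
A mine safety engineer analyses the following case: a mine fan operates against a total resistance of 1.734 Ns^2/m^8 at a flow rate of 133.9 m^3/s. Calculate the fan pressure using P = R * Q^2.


31089.2501 Pa

Compute Q^2:
Q^2 = 133.9^2 = 17929.21
Compute pressure:
P = R * Q^2 = 1.734 * 17929.21
= 31089.2501 Pa


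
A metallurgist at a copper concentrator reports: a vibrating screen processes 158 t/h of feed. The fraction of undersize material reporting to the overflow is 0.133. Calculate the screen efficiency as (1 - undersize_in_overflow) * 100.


86.7%

Screen efficiency = (1 - fraction of undersize in overflow) * 100
= (1 - 0.133) * 100
= 0.867 * 100
= 86.7%


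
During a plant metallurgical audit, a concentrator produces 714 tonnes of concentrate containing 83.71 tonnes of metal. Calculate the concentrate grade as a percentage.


11.7241%

Grade = (metal in concentrate / concentrate mass) * 100
= (83.71 / 714) * 100
= 0.1172408964 * 100
= 11.7241%


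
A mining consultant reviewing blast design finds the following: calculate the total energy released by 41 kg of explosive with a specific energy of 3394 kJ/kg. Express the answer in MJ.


139.154 MJ

Energy = mass * specific_energy / 1000
= 41 * 3394 / 1000
= 139154 / 1000
= 139.154 MJ


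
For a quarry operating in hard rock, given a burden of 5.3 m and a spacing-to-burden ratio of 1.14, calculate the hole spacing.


Spacing = burden * ratio
= 5.3 * 1.14
= 6.042 m

6.042 m


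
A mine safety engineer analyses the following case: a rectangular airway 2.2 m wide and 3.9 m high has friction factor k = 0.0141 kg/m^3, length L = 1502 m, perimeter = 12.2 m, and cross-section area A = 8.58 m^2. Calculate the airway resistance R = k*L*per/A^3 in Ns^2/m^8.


Compute the numerator:
k * L * per = 0.0141 * 1502 * 12.2
= 258.37404
Compute the denominator:
A^3 = 8.58^3 = 631.628712
Resistance:
R = 258.37404 / 631.628712
= 0.4091 Ns^2/m^8

0.4091 Ns^2/m^8


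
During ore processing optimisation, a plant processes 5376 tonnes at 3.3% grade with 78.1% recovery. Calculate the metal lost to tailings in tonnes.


38.8524 tonnes

Total metal in feed:
= 5376 * 3.3 / 100 = 177.408 tonnes
Metal recovered:
= 177.408 * 78.1 / 100 = 138.555648 tonnes
Metal lost to tailings:
= 177.408 - 138.555648
= 38.8524 tonnes


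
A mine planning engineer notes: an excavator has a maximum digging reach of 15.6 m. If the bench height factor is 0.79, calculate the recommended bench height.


Bench height = reach * factor
= 15.6 * 0.79
= 12.324 m

12.324 m


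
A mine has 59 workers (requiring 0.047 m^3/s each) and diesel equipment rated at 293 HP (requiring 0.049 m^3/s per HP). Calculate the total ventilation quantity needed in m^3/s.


17.13 m^3/s

Airflow for workers:
Q_people = 59 * 0.047 = 2.773 m^3/s
Airflow for diesel equipment:
Q_diesel = 293 * 0.049 = 14.357 m^3/s
Total ventilation:
Q_total = 2.773 + 14.357
= 17.13 m^3/s


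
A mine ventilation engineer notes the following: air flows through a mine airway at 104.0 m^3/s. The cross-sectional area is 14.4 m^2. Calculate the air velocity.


Velocity = flow rate / cross-sectional area
= 104.0 / 14.4
= 7.2222 m/s

7.2222 m/s


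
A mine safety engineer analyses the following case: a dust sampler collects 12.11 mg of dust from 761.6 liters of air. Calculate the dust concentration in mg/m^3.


15.9007 mg/m^3

Convert liters to m^3: 1 m^3 = 1000 L
Concentration = mass / volume * 1000
= 12.11 / 761.6 * 1000
= 0.01590073529 * 1000
= 15.9007 mg/m^3


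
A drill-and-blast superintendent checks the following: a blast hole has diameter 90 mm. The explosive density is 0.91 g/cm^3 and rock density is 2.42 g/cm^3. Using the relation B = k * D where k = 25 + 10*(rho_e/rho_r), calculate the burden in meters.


First, compute k:
rho_e / rho_r = 0.91 / 2.42 = 0.3760330579
k = 25 + 10 * 0.3760330579 = 28.76033058
Then, compute burden:
B = k * D / 1000 = 28.76033058 * 90 / 1000
= 2588.429752 / 1000
= 2.5884 m

2.5884 m


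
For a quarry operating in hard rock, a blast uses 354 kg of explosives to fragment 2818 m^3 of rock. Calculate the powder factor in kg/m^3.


Powder factor = explosive mass / rock volume
= 354 / 2818
= 0.1256 kg/m^3

0.1256 kg/m^3


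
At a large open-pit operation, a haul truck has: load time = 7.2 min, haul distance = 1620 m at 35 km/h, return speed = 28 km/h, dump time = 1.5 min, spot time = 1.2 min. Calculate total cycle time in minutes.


Convert haul speed to m/min: 35 * 1000/60 = 583.3333333 m/min
Haul time = 1620 / 583.3333333 = 2.777142857 min
Convert return speed to m/min: 28 * 1000/60 = 466.6666667 m/min
Return time = 1620 / 466.6666667 = 3.471428571 min
Total cycle time:
= 7.2 + 2.777142857 + 1.5 + 3.471428571 + 1.2
= 16.1486 min

16.1486 min


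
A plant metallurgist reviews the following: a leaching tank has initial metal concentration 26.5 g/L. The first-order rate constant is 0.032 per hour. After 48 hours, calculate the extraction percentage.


Compute the exponent:
-k * t = -0.032 * 48 = -1.536
Remaining concentration:
C = 26.5 * exp(-1.536)
= 26.5 * 0.2152403432
= 5.703869094 g/L
Extracted = 26.5 - 5.703869094 = 20.79613091 g/L
Extraction % = 20.79613091 / 26.5 * 100
= 78.476%

78.476%


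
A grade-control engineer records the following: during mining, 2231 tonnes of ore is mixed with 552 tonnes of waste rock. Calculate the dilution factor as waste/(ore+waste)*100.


19.8347%

Total material = ore + waste
= 2231 + 552 = 2783 tonnes
Dilution = waste / total * 100
= 552 / 2783 * 100
= 0.1983471074 * 100
= 19.8347%


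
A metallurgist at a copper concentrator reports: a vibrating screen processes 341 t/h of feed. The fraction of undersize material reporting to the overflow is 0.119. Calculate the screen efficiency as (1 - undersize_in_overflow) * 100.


Screen efficiency = (1 - fraction of undersize in overflow) * 100
= (1 - 0.119) * 100
= 0.881 * 100
= 88.1%

88.1%


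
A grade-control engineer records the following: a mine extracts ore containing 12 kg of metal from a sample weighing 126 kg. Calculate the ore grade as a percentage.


9.5238%

Ore grade = (metal mass / ore mass) * 100
= (12 / 126) * 100
= 0.09523809524 * 100
= 9.5238%


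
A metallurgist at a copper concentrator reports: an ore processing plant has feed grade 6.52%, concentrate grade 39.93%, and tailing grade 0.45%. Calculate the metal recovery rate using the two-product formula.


Using the two-product formula:
R = 100 * c * (f - t) / (f * (c - t))
Numerator = 100 * 39.93 * (6.52 - 0.45)
= 100 * 39.93 * 6.07
= 24237.51
Denominator = 6.52 * (39.93 - 0.45)
= 6.52 * 39.48
= 257.4096
R = 24237.51 / 257.4096
= 94.1593%

94.1593%


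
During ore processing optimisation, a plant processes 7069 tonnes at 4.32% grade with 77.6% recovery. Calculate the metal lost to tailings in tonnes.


Total metal in feed:
= 7069 * 4.32 / 100 = 305.3808 tonnes
Metal recovered:
= 305.3808 * 77.6 / 100 = 236.9755008 tonnes
Metal lost to tailings:
= 305.3808 - 236.9755008
= 68.4053 tonnes

68.4053 tonnes


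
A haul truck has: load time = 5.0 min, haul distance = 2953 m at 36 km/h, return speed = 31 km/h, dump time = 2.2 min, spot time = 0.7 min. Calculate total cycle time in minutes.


Convert haul speed to m/min: 36 * 1000/60 = 600 m/min
Haul time = 2953 / 600 = 4.921666667 min
Convert return speed to m/min: 31 * 1000/60 = 516.6666667 m/min
Return time = 2953 / 516.6666667 = 5.715483871 min
Total cycle time:
= 5.0 + 4.921666667 + 2.2 + 5.715483871 + 0.7
= 18.5372 min

18.5372 min


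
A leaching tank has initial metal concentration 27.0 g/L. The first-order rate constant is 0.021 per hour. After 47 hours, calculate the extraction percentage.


62.7307%

Compute the exponent:
-k * t = -0.021 * 47 = -0.987
Remaining concentration:
C = 27.0 * exp(-0.987)
= 27.0 * 0.3726930949
= 10.06271356 g/L
Extracted = 27.0 - 10.06271356 = 16.93728644 g/L
Extraction % = 16.93728644 / 27.0 * 100
= 62.7307%


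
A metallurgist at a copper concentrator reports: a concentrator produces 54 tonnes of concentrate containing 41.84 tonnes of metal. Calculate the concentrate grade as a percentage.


77.4815%

Grade = (metal in concentrate / concentrate mass) * 100
= (41.84 / 54) * 100
= 0.7748148148 * 100
= 77.4815%


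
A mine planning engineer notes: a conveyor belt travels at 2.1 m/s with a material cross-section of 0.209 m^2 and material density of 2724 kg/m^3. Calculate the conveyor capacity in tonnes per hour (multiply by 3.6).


4304.029 t/h

Volumetric flow = speed * area
= 2.1 * 0.209 = 0.4389 m^3/s
Mass flow = volumetric * density
= 0.4389 * 2724 = 1195.5636 kg/s
Convert to t/h: multiply by 3.6
Capacity = 1195.5636 * 3.6
= 4304.029 t/h


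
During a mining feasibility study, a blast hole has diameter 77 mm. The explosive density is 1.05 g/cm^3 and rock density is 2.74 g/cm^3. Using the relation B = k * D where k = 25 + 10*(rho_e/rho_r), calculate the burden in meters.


First, compute k:
rho_e / rho_r = 1.05 / 2.74 = 0.3832116788
k = 25 + 10 * 0.3832116788 = 28.83211679
Then, compute burden:
B = k * D / 1000 = 28.83211679 * 77 / 1000
= 2220.072993 / 1000
= 2.2201 m

2.2201 m
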